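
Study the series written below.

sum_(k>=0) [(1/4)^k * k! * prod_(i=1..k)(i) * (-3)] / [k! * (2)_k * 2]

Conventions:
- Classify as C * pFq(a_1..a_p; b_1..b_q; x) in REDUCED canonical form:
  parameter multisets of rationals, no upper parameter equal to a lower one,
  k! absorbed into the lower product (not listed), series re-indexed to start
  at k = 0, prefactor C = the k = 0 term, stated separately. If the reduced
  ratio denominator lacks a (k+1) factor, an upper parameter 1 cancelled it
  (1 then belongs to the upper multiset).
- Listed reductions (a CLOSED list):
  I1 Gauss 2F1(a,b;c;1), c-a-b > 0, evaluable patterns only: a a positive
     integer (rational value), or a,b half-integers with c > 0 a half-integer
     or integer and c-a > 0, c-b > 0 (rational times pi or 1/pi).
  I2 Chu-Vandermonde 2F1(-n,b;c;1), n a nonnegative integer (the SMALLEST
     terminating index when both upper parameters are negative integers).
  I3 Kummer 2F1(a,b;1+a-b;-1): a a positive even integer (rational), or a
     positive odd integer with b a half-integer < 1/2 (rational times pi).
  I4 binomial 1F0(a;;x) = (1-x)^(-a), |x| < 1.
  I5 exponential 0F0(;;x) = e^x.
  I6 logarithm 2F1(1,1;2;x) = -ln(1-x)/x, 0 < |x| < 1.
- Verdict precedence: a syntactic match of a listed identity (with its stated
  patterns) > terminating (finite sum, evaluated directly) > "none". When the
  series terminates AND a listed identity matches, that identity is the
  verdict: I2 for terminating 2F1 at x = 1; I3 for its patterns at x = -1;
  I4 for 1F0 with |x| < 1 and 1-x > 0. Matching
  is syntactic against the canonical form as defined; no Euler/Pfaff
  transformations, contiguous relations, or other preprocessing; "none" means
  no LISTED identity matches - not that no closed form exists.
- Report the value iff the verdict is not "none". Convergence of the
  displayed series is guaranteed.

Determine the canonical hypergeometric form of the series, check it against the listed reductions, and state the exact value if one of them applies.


This is -3/2 * 2F1(1, 1; 2; 1/4) in reduced canonical form. Verdict: this is the logarithmic series (I6) (the logarithm: parameters (1,1;2), x = 1/4). Exact value: 6 * ln(3/4).

The tell: x = (1/4) and the factorial ratio (C = -3/2) (k+a-1)!/(a-1)! is a rising factorial (a)_k.
Adjacent-term ratio: r(k) = (1/4) * (k+1) (k+1) / [(k+2) (k+1)] - poly over poly, x = (1/4) from leading terms; C = -3/2 at k = 0.


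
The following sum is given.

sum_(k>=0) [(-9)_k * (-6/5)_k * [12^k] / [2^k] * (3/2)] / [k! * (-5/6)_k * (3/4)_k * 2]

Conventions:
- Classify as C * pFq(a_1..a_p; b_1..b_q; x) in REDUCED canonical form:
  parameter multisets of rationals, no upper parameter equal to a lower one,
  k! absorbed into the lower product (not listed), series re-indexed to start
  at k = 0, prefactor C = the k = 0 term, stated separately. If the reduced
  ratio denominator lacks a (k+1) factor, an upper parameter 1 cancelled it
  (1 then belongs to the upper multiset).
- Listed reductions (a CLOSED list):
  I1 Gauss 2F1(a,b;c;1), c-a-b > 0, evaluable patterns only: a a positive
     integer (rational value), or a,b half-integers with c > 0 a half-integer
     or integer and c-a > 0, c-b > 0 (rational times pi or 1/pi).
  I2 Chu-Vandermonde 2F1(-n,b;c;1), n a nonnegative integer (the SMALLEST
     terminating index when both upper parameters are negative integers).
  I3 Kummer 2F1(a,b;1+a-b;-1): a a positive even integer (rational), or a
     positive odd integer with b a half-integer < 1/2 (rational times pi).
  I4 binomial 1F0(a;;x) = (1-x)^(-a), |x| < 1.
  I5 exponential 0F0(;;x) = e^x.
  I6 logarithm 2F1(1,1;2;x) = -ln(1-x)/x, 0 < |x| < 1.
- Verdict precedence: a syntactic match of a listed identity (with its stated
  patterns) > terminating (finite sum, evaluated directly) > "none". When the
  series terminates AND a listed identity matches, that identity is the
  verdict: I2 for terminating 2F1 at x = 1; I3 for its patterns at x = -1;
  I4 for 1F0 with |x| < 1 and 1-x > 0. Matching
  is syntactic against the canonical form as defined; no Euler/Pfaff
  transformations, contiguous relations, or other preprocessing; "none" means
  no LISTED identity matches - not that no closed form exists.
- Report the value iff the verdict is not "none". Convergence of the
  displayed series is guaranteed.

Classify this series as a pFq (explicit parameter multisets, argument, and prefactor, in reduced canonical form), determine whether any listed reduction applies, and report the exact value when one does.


Canonical form: C = 3/4 times 2F2 with upper {-9, -6/5}, lower {-5/6, 3/4}, x = 6. Verdict: terminating - upper parameter -9 makes this a finite sum (last index 9), evaluated exactly. Exact value: -658509546255381393795776067/2171704717579858398437500.

First insight: from the first term 3/4: the two k-th powers (C = 3/4) combine into one argument.
Step ratio: r(k) = 6 * (k-9) (k-6/5) / [(k-5/6) (k+3/4) (k+1)] - poly over poly, x = 6 from leading terms; C = 3/4 at k = 0.


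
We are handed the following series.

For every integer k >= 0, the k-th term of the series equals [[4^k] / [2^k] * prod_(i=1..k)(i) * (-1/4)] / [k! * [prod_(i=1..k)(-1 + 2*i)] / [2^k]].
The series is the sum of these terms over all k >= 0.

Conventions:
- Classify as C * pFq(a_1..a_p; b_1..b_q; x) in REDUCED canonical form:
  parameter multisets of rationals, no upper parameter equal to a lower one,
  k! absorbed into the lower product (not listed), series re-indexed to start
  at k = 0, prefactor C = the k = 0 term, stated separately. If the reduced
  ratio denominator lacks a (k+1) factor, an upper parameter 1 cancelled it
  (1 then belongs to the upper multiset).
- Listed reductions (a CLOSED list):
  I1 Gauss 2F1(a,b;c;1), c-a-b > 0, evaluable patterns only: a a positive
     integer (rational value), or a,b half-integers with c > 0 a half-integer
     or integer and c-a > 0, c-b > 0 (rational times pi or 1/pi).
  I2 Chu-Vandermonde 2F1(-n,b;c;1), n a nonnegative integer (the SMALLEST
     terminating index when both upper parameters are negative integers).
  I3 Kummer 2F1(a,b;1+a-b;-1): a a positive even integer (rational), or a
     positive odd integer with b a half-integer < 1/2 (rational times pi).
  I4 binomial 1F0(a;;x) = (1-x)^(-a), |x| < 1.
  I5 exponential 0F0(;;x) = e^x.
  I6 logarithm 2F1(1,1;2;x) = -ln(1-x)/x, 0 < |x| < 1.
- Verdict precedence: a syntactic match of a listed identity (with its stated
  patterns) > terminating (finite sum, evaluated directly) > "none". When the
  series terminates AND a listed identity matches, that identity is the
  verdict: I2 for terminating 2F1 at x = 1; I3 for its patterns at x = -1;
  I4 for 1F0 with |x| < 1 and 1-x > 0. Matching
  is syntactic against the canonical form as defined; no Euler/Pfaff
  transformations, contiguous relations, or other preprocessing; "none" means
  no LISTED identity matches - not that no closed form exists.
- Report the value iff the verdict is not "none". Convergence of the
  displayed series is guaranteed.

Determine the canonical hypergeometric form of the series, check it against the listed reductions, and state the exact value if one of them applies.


At argument 2: a 1F1 with upper {1}, lower {1/2}, scaled by C = -1/4. Verdict: none. A 1F1 with upper {1} fits none of I1-I6 at x = 2; the sum runs forever.

Structural cue: from the first term -1/4: the two k-th powers (C = -1/4, x = 2) combine into one argument.
Term ratio: r(k) = 2 * (k+1) / [(k+1/2) (k+1)] - rational; roots negated = parameters, x = 2, C = -1/4.


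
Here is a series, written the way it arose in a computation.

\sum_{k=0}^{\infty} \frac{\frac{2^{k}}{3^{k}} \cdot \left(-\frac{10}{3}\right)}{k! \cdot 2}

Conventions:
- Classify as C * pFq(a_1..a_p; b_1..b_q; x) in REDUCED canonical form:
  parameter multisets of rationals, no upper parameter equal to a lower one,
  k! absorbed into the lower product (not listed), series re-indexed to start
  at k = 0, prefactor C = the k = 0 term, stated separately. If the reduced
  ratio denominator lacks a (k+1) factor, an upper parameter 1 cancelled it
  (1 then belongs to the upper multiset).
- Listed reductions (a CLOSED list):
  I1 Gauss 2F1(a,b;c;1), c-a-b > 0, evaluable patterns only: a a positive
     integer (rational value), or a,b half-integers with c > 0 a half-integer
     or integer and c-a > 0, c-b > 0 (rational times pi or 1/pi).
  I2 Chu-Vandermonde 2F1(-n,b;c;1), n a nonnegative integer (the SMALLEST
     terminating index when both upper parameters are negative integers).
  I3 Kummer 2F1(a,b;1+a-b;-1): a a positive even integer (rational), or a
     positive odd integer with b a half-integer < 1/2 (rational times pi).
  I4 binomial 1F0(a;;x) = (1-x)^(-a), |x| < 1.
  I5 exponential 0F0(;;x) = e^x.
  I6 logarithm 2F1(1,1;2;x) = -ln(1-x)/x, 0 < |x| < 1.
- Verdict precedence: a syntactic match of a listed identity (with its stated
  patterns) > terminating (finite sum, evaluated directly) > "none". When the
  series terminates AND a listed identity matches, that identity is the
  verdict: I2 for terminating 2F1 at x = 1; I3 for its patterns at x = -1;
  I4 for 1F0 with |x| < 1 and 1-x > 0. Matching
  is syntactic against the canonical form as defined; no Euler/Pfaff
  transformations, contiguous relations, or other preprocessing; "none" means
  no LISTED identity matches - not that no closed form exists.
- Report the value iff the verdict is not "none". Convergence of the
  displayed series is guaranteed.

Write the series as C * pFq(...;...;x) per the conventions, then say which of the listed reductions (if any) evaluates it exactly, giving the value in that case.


Reduced: x = \frac{2}{3}, 0F0, upper = {-}, lower = {-}, C = -\frac{5}{3}. Verdict: the exponential series (I5) fires (the 0F0 exponential series at x = \frac{2}{3}). Hence: \left(-\frac{5}{3}\right) \cdot e^{\frac{2}{3}}.

The tell: with t_0 = -\frac{5}{3}, the two geometric factors (C = -5/3, x = 2/3) combine into one argument.
Ratio: r(k) = \frac{2}{3} * 1 / [(k+1)] - rational in k. x = \frac{2}{3}; t_0 = -\frac{5}{3}; negate the roots.


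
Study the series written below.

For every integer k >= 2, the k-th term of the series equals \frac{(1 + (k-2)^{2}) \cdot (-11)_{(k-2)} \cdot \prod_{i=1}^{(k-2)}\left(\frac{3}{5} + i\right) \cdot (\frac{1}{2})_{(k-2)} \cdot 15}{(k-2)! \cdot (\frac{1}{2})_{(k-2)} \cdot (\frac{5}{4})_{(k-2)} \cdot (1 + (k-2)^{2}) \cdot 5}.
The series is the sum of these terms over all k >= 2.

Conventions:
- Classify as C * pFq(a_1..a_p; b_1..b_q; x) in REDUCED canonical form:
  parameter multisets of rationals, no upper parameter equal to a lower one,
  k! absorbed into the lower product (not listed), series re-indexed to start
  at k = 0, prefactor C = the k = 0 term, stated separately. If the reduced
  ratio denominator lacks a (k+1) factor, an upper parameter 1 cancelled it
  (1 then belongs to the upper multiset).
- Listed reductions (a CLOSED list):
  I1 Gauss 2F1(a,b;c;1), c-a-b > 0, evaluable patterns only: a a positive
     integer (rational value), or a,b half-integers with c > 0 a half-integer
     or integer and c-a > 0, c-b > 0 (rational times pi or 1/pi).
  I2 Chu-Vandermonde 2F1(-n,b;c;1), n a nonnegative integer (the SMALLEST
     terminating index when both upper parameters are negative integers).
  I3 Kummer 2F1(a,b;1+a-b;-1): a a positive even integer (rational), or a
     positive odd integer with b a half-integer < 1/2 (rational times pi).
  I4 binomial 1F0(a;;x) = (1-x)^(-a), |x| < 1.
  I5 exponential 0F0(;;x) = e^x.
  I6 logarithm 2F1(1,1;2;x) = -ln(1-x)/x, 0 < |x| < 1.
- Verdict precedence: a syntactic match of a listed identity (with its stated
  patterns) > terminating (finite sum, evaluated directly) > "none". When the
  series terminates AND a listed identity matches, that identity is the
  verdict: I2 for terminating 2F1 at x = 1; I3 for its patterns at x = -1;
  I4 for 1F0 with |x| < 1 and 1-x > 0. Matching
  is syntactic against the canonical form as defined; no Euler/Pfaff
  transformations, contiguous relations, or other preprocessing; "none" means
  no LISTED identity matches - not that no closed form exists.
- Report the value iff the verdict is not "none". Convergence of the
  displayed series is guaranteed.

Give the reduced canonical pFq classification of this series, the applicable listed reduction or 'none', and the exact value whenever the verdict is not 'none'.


The tell: t_0 = 3 here, and k^2 + 1 divides numerator and denominator alike; prefactor 3 after cancelling.
Step ratio: r(k) = 1 * (k-11) (k+\frac{8}{5}) / [(k+\frac{5}{4}) (k+1)] ; factor over Q: parameters, x = 1, and C = 3.

x = 1 here; the reduced form reads 2F1, upper {-11, \frac{8}{5}}, lower {\frac{5}{4}}, C = 3. Verdict: Chu-Vandermonde (I2) fires (terminating 2F1 at x = 1 with n = 11, b = 8/5, c = \frac{5}{4}). Exact value: -\frac{60185783719859}{4027679443359375}.


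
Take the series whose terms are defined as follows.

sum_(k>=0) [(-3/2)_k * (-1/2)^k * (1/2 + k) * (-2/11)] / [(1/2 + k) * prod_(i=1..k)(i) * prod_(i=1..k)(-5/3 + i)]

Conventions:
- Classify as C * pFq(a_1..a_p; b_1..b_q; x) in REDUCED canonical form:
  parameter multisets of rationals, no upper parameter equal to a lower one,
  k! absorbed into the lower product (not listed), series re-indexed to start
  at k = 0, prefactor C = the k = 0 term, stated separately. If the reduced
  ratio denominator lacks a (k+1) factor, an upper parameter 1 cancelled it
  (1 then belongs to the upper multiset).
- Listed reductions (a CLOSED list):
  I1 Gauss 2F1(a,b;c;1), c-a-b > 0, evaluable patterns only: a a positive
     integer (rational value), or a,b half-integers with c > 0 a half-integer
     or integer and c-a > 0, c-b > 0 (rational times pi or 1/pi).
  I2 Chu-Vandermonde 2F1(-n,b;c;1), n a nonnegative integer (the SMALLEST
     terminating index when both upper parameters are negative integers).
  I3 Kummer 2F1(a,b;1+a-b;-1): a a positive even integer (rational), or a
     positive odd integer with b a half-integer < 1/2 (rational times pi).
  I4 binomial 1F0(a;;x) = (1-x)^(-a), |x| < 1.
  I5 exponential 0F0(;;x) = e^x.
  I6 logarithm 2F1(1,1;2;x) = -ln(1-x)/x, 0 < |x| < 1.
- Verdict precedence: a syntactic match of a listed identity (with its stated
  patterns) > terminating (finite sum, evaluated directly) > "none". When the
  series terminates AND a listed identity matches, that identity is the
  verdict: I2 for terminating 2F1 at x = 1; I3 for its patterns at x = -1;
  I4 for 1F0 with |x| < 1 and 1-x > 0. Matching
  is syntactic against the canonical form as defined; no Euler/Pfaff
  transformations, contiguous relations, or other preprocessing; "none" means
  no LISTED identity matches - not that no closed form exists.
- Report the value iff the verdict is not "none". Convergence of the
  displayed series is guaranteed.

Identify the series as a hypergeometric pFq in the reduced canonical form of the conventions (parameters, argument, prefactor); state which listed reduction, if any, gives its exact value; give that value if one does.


At argument -1/2: a 1F1 with upper {-3/2}, lower {-2/3}, scaled by C = -2/11. Verdict: none. A 1F1 with upper {-3/2} fits none of I1-I6 at x = -1/2; the sum runs forever.

Key observation: x = (-1/2) and k + 1/2 divides numerator and denominator alike; C = -2/11 after cancelling.
Adjacent-term ratio: r(k) = (-1/2) * (k-3/2) / [(k-2/3) (k+1)] - rational; roots negated = parameters, x = (-1/2), C = -2/11.


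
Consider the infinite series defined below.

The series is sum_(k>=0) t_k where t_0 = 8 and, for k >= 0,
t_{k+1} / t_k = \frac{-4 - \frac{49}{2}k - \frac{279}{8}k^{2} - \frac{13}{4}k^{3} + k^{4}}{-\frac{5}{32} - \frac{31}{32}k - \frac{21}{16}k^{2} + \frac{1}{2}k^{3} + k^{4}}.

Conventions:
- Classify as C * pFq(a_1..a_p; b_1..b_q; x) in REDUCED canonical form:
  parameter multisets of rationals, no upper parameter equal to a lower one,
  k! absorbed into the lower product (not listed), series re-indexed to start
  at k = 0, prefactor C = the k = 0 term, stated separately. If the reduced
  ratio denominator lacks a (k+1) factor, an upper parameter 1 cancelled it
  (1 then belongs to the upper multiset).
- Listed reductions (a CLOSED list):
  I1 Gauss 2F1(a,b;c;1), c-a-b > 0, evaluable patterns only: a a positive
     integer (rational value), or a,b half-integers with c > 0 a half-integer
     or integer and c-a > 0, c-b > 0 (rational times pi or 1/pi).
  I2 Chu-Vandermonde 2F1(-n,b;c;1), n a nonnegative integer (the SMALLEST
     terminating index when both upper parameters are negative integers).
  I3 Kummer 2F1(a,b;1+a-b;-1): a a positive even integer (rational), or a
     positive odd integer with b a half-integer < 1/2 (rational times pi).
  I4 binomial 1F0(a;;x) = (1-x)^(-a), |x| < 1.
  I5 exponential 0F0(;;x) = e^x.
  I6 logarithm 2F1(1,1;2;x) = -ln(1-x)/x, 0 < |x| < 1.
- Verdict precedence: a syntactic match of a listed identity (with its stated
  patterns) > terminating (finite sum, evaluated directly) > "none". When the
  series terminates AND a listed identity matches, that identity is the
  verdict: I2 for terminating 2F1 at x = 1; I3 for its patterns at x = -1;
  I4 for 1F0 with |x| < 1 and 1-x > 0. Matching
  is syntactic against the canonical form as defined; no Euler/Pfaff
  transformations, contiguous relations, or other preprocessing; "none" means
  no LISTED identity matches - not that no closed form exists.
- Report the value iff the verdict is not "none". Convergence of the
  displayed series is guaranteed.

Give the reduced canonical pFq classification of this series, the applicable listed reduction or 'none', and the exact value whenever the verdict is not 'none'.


Key observation: with t_0 = 8, the expanded ratio factors over Q; C = 8, roots give parameters.
Consecutive-term ratio: r(k) = 1 * (k-8) (k+4) / [(k-\frac{5}{4}) (k+1)] - rational in k. x = 1; t_0 = 8; negate the roots.

At argument 1: a 2F1 with upper {-8, 4}, lower {-\frac{5}{4}}, scaled by C = 8. Verdict (x = 1): Vandermonde's identity (I2) applies (terminating 2F1 at x = 1 with n = 8, b = 4, c = -\frac{5}{4}). Exact value: \frac{111384}{24035}.


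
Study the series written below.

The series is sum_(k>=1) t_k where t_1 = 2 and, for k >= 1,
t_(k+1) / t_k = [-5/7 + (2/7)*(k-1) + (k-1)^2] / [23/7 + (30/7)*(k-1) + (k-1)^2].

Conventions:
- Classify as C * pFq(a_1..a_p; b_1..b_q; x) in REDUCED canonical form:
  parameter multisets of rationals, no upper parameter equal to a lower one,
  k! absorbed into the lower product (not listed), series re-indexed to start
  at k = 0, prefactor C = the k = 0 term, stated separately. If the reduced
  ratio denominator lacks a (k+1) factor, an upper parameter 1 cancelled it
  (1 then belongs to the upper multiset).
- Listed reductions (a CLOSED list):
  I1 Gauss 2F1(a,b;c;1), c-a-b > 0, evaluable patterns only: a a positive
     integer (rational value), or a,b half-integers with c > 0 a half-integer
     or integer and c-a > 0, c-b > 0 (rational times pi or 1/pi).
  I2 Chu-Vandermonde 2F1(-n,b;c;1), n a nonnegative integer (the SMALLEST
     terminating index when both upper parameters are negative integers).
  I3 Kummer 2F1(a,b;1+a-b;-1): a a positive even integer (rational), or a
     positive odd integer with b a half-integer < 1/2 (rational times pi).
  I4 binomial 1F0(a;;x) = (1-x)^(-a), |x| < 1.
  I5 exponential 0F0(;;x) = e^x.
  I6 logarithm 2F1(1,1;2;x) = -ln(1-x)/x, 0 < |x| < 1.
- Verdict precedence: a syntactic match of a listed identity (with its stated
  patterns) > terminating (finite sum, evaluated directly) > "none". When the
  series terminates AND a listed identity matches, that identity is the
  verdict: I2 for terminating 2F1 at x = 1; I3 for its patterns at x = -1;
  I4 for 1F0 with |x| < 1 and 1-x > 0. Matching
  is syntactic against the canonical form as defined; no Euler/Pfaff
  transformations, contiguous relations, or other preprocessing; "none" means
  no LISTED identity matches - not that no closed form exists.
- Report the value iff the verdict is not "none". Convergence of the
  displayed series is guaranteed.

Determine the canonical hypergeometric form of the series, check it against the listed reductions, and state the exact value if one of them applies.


Key observation: t_0 being 2, the expanded ratio factors over Q; prefactor 2, roots give parameters.
Term ratio: r(k) = 1 * (k-5/7) (k+1) / [(k+23/7) (k+1)] - poly over poly, x = 1 from leading terms; C = 2 at k = 0.

Reduced: x = 1, 2F1, upper = {-5/7, 1}, lower = {23/7}, C = 2. Verdict (x = 1): Gauss's theorem (I1) applies (x = 1: the Gamma ratio telescopes since c-a-b = 3 > 0 and a = 1 in Z>0). Exact value: 32/21.


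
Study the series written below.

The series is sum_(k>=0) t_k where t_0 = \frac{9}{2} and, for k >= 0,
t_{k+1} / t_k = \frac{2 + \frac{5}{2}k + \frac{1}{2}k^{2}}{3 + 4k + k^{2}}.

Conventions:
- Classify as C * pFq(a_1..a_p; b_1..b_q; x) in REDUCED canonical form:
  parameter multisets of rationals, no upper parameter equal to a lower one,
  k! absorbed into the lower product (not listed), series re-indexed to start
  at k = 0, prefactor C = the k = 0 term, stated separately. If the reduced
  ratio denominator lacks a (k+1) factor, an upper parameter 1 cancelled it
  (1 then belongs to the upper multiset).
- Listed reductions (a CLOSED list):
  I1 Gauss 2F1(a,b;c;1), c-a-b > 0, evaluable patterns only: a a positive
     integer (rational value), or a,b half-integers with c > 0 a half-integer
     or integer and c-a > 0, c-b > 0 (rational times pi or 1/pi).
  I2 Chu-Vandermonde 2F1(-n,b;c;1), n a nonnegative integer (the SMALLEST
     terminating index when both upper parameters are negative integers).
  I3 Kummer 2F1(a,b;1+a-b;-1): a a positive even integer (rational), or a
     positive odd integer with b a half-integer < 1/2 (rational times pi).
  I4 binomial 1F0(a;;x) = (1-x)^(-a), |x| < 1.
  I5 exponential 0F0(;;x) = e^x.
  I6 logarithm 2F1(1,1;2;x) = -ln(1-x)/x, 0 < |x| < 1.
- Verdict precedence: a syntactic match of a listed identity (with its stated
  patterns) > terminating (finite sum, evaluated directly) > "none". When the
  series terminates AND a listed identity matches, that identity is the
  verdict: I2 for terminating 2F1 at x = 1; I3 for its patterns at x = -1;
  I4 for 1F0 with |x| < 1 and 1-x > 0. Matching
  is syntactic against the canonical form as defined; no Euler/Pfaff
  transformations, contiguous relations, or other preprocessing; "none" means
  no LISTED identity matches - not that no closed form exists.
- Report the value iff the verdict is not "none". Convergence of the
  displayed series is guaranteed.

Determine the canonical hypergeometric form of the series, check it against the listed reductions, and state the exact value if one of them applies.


First insight: t_0 = \frac{9}{2} here, and roots of the ratio polynomials (prefactor 9/2) are the negated parameters.
Ratio: r(k) = \frac{1}{2} * (k+1) (k+4) / [(k+3) (k+1)] - rational in k, leading ratio \frac{1}{2}; with t_0 = \frac{9}{2}, classification follows.

Canonical form: C = \frac{9}{2} times 2F1 with upper {1, 4}, lower {3}, x = \frac{1}{2}. Verdict: none. Every listed pattern misses the 2F1 form at \frac{1}{2}, upper {1, 4}.


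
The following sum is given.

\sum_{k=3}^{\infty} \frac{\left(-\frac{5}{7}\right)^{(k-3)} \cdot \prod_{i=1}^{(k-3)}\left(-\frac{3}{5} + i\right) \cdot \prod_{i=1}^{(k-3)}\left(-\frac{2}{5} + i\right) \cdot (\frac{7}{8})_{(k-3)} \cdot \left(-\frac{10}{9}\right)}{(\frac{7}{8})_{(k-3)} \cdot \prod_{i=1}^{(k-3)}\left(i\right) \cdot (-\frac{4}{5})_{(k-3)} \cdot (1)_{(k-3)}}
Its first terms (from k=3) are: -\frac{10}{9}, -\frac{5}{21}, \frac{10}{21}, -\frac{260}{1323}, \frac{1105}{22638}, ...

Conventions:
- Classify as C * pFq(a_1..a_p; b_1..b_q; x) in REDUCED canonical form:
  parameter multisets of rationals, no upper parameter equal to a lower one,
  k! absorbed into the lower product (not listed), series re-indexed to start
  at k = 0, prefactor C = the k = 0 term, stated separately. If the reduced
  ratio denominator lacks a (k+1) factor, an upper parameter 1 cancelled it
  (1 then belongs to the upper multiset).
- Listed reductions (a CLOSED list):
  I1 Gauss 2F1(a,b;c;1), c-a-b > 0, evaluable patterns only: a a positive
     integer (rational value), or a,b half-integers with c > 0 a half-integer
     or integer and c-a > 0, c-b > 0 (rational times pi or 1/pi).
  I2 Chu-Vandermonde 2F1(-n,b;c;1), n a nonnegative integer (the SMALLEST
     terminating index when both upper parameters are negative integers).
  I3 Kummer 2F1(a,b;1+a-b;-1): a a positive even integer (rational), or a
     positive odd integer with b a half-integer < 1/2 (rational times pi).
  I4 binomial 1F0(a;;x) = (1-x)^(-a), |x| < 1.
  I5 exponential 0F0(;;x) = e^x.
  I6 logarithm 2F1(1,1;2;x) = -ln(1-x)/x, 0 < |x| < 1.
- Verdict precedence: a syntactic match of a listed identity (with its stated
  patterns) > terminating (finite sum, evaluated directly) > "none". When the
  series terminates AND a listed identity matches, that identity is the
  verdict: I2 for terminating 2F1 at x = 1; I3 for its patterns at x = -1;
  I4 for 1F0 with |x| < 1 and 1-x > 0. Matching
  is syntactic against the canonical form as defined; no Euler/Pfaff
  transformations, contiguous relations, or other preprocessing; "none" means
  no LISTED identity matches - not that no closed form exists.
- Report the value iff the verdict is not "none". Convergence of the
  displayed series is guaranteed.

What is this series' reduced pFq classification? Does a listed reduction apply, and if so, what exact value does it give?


Reduced: x = -\frac{5}{7}, 2F2, upper = {\frac{2}{5}, \frac{3}{5}}, lower = {-\frac{4}{5}, 1}, C = -\frac{10}{9}. Verdict: none (x = -\frac{5}{7}): each listed identity misses the multisets {\frac{2}{5}, \frac{3}{5}} ; {-\frac{4}{5}, 1}.

Key step: from the first term -\frac{10}{9}: the product of the first k integers (prefactor -10/9) is k!.
Adjacent-term ratio: r(k) = -\frac{5}{7} * (k+\frac{2}{5}) (k+\frac{3}{5}) / [(k-\frac{4}{5}) (k+1) (k+1)] - rational; roots negated = parameters, x = -\frac{5}{7}, C = -\frac{10}{9}.


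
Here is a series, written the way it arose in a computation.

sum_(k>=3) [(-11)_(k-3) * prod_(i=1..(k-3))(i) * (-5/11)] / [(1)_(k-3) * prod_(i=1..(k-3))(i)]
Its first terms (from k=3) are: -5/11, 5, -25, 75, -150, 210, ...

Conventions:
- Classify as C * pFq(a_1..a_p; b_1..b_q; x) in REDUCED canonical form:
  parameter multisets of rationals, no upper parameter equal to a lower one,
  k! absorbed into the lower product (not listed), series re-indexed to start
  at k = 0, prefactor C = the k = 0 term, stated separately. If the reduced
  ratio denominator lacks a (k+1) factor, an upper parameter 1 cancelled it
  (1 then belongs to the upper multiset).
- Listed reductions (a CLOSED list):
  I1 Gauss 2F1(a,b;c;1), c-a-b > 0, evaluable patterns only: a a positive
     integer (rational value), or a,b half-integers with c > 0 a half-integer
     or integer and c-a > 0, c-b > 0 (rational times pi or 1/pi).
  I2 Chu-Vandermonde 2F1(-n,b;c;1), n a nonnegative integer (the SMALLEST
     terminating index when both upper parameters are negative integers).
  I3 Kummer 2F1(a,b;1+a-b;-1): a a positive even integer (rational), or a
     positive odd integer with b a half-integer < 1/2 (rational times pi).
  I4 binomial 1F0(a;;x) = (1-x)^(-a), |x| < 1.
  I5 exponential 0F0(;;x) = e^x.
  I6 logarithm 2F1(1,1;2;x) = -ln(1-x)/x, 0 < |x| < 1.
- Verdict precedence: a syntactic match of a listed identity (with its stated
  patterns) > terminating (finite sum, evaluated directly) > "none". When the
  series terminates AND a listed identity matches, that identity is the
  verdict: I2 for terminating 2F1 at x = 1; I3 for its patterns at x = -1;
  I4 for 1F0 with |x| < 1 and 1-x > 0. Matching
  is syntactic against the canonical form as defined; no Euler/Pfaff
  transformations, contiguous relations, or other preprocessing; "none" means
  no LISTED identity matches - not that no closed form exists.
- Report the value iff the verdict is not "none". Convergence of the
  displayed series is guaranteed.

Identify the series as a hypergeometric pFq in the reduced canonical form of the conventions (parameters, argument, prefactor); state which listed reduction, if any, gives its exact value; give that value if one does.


First insight: t_0 = -5/11 here, and the running product (C = -5/11, x = 1) telescopes to a rising factorial.
Step ratio: r(k) = 1 * (k-11) / [(k+1)] - rational; roots negated = parameters, x = 1, C = -5/11.

At argument 1: a 1F0 with upper {-11}, lower {-}, scaled by C = -5/11. Verdict: terminating (-11 upstairs). 12 nonzero terms in all; added directly. Its exact value is 0.


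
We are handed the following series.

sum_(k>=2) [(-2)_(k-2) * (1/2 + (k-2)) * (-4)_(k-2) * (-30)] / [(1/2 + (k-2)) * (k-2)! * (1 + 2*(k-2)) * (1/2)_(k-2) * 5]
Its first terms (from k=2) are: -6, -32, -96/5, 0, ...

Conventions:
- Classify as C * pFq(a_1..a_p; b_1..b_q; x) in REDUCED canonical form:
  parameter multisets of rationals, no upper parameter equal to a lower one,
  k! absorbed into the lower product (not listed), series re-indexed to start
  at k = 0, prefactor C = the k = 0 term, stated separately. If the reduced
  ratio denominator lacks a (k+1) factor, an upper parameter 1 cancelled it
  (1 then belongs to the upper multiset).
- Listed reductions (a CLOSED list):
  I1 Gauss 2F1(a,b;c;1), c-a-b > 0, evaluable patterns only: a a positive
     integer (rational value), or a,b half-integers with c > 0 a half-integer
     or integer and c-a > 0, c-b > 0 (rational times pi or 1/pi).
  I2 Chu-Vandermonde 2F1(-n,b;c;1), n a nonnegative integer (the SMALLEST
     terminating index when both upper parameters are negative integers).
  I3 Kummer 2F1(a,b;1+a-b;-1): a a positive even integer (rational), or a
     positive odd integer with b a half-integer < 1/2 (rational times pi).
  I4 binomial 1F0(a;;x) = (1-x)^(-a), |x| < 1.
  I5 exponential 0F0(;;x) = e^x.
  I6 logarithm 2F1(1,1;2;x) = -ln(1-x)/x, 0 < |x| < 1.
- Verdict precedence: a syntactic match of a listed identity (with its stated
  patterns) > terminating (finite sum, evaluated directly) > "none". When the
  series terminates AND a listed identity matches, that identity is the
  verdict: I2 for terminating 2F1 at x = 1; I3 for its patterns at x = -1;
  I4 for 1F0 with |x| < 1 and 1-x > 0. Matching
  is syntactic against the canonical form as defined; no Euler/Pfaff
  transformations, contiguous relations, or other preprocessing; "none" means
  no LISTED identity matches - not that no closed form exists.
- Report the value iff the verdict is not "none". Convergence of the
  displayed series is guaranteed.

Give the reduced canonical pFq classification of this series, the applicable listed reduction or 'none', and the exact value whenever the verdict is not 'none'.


This is -6 * 2F1(-4, -2; 3/2; 1) in reduced canonical form. Verdict: this is Chu-Vandermonde (I2) (terminating 2F1 at x = 1 with n = 2, b = -4, c = 3/2). Its exact value is -286/5.

Key step: t_0 = -6 here, and striking the common factor k + 1/2 reduces the term (C = -6).
Ratio: r(k) = 1 * (k-4) (k-2) / [(k+3/2) (k+1)] - rational in k, leading ratio 1; with t_0 = -6, classification follows.


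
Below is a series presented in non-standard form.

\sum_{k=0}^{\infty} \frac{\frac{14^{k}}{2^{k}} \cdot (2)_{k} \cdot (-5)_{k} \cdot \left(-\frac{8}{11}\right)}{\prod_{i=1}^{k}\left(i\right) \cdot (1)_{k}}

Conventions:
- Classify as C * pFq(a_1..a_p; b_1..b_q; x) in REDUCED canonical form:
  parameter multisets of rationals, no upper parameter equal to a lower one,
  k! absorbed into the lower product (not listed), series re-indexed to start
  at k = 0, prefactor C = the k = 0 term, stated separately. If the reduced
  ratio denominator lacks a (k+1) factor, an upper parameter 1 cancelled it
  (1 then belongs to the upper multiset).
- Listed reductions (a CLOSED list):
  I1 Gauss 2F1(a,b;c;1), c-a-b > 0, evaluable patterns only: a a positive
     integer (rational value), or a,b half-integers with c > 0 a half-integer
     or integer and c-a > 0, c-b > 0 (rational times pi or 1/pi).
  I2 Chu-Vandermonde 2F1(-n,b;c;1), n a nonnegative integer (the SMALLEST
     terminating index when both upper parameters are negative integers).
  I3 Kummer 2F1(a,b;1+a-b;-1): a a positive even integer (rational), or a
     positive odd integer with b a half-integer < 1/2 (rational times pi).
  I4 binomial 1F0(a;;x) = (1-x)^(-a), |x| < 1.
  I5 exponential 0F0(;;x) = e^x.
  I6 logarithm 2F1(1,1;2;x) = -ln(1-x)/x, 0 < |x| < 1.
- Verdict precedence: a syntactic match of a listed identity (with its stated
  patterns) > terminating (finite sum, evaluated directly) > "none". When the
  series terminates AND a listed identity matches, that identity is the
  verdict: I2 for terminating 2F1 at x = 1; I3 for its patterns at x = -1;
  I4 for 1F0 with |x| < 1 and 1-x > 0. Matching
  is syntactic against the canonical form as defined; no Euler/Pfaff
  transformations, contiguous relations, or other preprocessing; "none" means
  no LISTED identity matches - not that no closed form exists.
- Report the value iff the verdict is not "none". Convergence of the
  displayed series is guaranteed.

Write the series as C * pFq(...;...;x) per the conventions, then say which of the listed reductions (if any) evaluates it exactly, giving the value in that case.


Reduced: x = 7, 2F1, upper = {-5, 2}, lower = {1}, C = -\frac{8}{11}. Verdict: terminating - no listed pattern fits, but -5 in the upper list cuts the series at k = 5; direct evaluation. Exact value: \frac{425088}{11}.

The tell: t_0 = -\frac{8}{11} here, and the lower running product (C = -8/11) is a rising factorial.
Adjacent-term ratio: r(k) = 7 * (k-5) (k+2) / [(k+1) (k+1)] - rational in k. x = 7; t_0 = -\frac{8}{11}; negate the roots.


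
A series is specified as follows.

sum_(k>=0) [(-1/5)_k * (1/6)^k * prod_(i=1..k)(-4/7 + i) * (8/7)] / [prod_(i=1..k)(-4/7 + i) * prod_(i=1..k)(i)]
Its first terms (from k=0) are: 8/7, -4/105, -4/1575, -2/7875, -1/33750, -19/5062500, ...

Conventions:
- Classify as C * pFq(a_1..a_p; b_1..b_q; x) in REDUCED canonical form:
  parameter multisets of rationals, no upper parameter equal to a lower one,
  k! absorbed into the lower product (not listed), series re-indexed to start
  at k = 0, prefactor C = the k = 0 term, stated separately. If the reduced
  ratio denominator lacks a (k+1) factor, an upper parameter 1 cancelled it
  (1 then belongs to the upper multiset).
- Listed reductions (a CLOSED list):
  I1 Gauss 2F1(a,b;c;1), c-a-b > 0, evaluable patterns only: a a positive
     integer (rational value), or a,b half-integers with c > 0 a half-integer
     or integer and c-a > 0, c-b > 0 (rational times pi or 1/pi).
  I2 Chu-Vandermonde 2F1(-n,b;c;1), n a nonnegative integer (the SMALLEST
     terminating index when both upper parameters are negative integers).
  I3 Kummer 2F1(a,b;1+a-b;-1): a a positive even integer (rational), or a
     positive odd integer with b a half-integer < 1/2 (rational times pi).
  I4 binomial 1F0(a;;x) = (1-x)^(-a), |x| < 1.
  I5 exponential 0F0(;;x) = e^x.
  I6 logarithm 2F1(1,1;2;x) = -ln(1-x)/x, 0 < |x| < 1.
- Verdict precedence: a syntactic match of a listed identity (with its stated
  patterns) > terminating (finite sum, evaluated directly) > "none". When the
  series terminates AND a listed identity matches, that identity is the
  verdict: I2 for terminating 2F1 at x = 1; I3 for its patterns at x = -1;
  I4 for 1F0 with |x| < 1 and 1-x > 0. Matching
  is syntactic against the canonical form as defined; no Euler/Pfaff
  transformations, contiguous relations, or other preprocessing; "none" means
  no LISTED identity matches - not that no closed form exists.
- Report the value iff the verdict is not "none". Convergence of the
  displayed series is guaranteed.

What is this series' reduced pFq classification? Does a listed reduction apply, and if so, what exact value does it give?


Classification (C = 8/7): 1F0 with upper {-1/5}, lower {-}, argument x = 1/6. Verdict: the binomial series (I4) matches (the 1F0 binomial series: exponent 1/5, x = 1/6). Sum: (8/7) * (5/6)^(1/5).

Key observation: t_0 being 8/7, the parameter 3/7 appears in both the upper and lower lists and cancels.
Ratio: r(k) = (1/6) * (k-1/5) / [(k+1)] - poly over poly, x = (1/6) from leading terms; C = 8/7 at k = 0.


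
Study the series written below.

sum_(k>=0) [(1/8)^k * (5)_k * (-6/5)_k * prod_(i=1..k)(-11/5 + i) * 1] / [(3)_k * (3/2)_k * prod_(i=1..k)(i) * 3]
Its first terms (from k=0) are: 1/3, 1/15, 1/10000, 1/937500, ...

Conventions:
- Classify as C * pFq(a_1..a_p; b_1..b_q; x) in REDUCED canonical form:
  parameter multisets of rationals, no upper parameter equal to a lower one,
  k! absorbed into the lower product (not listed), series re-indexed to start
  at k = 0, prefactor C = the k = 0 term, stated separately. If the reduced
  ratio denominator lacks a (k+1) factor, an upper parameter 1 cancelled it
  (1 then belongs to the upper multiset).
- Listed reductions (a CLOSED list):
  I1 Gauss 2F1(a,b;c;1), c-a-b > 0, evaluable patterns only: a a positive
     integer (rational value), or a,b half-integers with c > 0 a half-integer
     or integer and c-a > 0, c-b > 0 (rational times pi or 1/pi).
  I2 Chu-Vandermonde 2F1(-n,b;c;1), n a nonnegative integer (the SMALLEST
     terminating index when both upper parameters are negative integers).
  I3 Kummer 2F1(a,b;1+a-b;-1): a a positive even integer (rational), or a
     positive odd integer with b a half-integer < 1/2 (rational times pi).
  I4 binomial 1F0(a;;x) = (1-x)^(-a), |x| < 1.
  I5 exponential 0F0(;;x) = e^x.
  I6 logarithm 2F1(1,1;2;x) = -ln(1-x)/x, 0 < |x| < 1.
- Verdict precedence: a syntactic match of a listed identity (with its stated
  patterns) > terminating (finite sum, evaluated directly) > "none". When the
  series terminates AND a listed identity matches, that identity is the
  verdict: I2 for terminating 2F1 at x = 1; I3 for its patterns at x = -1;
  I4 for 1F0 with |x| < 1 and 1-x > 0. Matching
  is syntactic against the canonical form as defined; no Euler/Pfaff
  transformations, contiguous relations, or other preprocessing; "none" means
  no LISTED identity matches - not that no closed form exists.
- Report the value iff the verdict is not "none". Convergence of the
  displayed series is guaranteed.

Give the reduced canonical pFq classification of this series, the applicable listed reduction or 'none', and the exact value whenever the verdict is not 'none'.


Structural cue: t_0 being 1/3, the product of the first k integers (prefactor 1/3) is k!.
Ratio: r(k) = (1/8) * (k-6/5) (k-6/5) (k+5) / [(k+3/2) (k+3) (k+1)] - rational in k, leading ratio (1/8); with t_0 = 1/3, classification follows.

At argument 1/8: a 3F2 with upper {-6/5, -6/5, 5}, lower {3/2, 3}, scaled by C = 1/3. Verdict: none. A 3F2 with upper {-6/5, -6/5, 5} fits none of I1-I6 at x = 1/8; the sum runs forever.


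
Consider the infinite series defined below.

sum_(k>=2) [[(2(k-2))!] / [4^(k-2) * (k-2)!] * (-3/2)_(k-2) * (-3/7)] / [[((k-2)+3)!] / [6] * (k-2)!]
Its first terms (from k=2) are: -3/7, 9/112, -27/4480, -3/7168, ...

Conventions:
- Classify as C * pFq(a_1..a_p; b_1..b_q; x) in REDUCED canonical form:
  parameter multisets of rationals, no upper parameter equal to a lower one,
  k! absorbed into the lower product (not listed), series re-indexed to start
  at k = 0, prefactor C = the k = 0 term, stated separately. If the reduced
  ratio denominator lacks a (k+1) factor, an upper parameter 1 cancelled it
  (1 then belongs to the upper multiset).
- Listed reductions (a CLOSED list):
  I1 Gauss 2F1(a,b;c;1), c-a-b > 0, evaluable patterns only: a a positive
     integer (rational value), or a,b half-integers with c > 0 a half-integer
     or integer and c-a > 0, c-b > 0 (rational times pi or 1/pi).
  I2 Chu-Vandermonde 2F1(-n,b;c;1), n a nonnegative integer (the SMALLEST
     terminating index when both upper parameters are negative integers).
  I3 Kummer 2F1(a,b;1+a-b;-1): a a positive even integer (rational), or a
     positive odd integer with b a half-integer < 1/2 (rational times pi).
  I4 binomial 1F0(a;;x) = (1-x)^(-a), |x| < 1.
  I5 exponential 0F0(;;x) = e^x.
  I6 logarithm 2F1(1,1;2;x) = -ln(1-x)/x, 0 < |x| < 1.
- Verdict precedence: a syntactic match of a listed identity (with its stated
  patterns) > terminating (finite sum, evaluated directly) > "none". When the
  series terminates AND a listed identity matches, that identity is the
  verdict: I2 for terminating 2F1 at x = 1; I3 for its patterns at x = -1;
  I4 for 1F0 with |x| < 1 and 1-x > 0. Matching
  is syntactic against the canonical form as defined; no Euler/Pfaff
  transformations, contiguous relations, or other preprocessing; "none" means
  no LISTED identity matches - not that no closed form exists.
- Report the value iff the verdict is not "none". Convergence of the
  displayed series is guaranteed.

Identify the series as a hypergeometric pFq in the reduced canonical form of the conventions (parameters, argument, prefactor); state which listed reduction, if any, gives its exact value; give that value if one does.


With C = -3/7: the canonical form is 2F1(-3/2, 1/2; 4; 1). Verdict at x = 1: Gauss (I1, half-integer pattern) matches (x = 1; upper {-3/2, 1/2} half-integers, c = 4 in the evaluable pattern). Value: (-4096/3675) / pi.

Structural cue: t_0 being -3/7, the denominator's factorial ratio (C = -3/7) is a lower Pochhammer.
Ratio: r(k) = 1 * (k-3/2) (k+1/2) / [(k+4) (k+1)] - rational in k. x = 1; t_0 = -3/7; negate the roots.
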